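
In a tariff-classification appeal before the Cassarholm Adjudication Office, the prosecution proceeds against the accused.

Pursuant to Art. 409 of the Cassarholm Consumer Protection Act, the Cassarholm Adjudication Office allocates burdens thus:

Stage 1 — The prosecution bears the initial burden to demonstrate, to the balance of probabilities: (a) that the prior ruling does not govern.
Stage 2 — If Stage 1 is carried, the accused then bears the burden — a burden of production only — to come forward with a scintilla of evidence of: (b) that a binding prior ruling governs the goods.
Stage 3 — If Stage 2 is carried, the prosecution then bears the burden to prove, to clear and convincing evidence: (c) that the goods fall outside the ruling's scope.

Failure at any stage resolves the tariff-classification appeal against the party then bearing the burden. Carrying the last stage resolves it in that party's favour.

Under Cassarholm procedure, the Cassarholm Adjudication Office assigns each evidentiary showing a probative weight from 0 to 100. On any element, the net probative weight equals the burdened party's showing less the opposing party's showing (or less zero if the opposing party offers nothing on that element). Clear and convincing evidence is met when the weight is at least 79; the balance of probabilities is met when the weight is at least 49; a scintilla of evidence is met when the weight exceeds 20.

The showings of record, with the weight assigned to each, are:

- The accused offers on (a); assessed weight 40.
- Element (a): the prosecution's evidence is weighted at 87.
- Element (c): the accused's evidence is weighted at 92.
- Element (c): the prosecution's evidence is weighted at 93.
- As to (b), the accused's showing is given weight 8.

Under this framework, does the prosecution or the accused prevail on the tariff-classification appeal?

Stage 1 (prosecution, the balance of probabilities, weight is at least 49): (a) net 87−40=47 < 49 — fails.
  The prosecution does not carry Stage 1.
The analysis ends at Stage 1; the accused prevails.

accused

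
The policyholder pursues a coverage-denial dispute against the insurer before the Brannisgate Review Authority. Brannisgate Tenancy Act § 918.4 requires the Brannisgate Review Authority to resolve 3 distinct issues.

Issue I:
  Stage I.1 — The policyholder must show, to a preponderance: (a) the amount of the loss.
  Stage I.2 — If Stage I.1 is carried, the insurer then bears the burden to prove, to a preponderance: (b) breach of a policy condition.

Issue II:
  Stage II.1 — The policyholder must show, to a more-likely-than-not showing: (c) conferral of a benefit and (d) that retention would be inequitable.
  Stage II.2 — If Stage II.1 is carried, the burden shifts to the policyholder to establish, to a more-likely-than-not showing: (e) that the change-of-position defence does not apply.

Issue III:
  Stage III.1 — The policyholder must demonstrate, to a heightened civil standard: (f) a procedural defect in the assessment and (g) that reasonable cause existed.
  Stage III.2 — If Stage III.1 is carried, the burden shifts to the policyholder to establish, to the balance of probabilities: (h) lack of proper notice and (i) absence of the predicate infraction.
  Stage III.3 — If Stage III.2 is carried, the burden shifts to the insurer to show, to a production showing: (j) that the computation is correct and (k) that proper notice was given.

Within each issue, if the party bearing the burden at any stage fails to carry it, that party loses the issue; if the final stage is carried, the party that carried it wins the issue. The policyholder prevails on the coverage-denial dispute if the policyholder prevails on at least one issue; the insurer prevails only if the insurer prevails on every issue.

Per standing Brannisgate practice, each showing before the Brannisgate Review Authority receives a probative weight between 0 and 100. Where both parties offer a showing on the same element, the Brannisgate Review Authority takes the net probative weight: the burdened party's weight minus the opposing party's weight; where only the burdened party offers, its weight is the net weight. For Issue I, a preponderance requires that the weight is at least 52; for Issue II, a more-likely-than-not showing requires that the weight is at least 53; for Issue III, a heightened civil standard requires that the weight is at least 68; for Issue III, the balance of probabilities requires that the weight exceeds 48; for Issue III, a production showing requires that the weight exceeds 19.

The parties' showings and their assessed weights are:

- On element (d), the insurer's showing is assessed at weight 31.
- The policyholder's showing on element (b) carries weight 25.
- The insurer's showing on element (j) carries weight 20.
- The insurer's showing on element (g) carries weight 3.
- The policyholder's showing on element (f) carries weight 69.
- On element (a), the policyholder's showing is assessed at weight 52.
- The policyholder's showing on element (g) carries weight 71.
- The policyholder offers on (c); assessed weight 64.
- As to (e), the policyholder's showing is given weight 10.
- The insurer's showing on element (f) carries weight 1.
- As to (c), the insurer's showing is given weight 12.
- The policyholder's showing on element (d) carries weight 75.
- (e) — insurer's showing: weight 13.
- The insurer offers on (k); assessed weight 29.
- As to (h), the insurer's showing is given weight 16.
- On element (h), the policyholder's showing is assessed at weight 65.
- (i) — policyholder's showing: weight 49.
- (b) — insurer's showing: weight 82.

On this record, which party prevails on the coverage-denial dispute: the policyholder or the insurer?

— Issue I —
At Stage I.1 the policyholder must meet a preponderance (weight is at least 52): on (a) the weight is 52, ≥ 52, so (a) meets the standard.
  Stage I.1 is satisfied; the onus moves to the insurer.
At Stage I.2 the insurer must meet a preponderance (weight is at least 52): on (b) the weight is 82 less the opposing 25 gives net 57, ≥ 52, so (b) meets the standard.
  All elements met at the final stage.
With every stage satisfied, the insurer prevails on this issue.
— Issue II —
Stage II.1 (policyholder, a more-likely-than-not showing, weight is at least 53): (c) net 64−12=52 < 53 — fails; (d) net 75−31=44 < 53 — fails.
  The policyholder does not carry Stage II.1.
The insurer prevails on this issue.
— Issue III —
At Stage III.1 the policyholder must meet a heightened civil standard (weight is at least 68): on (f) the weight is 69 less the opposing 1 gives net 68, which does reach 68, so (f) meets the standard; on (g) the weight is 71 less the opposing 3 gives net 68, which does reach 68, so (g) meets the standard.
  Stage III.1 carried; the burden remains with the policyholder.
At Stage III.2 the policyholder must meet the balance of probabilities (weight exceeds 48): on (h) the weight is 65 less the opposing 16 gives net 49, which does exceed 48, so (h) meets the standard; on (i) the weight is 49, > 48, so (i) meets the standard.
  Stage III.2 is satisfied; the onus moves to the insurer.
At Stage III.3 the insurer must meet a production showing (weight exceeds 19): on (j) the weight is 20, which does exceed 19, so (j) meets the standard; on (k) the weight is 29, > 19, so (k) meets the standard.
  Stage III.3 carried; the final stage is satisfied.
With every stage satisfied, the insurer prevails on this issue.
Per-issue: Issue I → insurer; Issue II → insurer; Issue III → insurer. The policyholder must prevail on at least one issue; overall, the insurer prevails.

insurer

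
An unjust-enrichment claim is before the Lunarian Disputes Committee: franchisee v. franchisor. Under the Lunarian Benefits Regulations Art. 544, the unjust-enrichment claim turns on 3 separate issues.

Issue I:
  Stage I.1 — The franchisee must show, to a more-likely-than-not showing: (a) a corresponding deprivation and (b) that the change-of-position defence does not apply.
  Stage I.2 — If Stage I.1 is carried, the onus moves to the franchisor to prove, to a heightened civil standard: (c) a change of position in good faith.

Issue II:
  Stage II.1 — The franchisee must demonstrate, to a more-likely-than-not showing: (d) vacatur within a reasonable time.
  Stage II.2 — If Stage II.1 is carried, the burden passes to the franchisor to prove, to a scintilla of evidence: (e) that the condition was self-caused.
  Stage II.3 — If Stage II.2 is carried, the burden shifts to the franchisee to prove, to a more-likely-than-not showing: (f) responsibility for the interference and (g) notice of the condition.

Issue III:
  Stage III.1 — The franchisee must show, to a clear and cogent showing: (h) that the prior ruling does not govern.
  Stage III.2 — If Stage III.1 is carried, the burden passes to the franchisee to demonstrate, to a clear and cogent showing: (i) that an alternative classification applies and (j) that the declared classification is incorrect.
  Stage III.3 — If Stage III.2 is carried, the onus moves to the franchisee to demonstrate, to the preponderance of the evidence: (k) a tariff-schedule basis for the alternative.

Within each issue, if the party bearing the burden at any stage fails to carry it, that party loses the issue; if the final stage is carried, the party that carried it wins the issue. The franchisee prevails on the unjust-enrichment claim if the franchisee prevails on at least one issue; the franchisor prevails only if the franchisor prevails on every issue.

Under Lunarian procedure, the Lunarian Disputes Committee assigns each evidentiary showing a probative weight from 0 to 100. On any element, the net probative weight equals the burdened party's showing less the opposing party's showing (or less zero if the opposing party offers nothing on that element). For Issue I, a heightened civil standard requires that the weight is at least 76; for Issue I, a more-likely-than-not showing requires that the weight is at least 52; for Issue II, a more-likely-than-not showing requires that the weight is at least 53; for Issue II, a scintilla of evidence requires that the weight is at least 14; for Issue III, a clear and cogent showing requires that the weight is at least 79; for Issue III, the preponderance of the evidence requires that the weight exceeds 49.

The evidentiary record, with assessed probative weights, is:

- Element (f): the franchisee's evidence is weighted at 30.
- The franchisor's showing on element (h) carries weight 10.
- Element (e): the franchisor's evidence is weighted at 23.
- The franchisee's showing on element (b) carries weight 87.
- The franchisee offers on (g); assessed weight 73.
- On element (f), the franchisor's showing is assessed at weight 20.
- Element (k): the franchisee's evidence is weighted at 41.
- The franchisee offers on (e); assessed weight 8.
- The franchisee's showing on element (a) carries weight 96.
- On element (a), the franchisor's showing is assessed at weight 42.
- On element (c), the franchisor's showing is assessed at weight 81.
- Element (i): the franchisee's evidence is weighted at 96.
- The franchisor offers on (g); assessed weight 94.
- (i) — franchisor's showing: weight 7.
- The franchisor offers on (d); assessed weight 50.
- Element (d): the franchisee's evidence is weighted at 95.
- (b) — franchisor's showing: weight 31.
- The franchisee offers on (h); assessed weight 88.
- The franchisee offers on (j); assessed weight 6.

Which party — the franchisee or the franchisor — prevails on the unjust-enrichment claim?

— Issue I —
Stage I.1 — burden on franchisee; standard: a more-likely-than-not showing (weight is at least 52).
    (a): 96 − 42 = 54 ≥ 52 [met]
    (b): 87 − 31 = 56 ≥ 52 [met]
  Stage I.1 carried; the burden shifts to the franchisor.
Stage I.2 — burden on franchisor; standard: a heightened civil standard (weight is at least 76).
    (c): 81 ≥ 76 [met]
  The franchisor carries the last stage.
All stages carried — the franchisor prevails on this issue.
— Issue II —
Stage II.1 — burden on franchisee; standard: a more-likely-than-not showing (weight is at least 53).
    (d): 95 − 50 = 45 < 53 [not met]
  Not every element is met, so the franchisee fails to carry Stage II.1.
The franchisor prevails on this issue.
— Issue III —
Stage III.1 — burden on franchisee; standard: a clear and cogent showing (weight is at least 79).
    (h): 88 − 10 = 78 < 79 [not met]
  Stage III.1 not carried; the franchisee fails its burden.
So the franchisor prevails on this issue.
Per-issue: Issue I → franchisor; Issue II → franchisor; Issue III → franchisor. The franchisee must prevail on at least one issue; overall, the franchisor prevails.

franchisor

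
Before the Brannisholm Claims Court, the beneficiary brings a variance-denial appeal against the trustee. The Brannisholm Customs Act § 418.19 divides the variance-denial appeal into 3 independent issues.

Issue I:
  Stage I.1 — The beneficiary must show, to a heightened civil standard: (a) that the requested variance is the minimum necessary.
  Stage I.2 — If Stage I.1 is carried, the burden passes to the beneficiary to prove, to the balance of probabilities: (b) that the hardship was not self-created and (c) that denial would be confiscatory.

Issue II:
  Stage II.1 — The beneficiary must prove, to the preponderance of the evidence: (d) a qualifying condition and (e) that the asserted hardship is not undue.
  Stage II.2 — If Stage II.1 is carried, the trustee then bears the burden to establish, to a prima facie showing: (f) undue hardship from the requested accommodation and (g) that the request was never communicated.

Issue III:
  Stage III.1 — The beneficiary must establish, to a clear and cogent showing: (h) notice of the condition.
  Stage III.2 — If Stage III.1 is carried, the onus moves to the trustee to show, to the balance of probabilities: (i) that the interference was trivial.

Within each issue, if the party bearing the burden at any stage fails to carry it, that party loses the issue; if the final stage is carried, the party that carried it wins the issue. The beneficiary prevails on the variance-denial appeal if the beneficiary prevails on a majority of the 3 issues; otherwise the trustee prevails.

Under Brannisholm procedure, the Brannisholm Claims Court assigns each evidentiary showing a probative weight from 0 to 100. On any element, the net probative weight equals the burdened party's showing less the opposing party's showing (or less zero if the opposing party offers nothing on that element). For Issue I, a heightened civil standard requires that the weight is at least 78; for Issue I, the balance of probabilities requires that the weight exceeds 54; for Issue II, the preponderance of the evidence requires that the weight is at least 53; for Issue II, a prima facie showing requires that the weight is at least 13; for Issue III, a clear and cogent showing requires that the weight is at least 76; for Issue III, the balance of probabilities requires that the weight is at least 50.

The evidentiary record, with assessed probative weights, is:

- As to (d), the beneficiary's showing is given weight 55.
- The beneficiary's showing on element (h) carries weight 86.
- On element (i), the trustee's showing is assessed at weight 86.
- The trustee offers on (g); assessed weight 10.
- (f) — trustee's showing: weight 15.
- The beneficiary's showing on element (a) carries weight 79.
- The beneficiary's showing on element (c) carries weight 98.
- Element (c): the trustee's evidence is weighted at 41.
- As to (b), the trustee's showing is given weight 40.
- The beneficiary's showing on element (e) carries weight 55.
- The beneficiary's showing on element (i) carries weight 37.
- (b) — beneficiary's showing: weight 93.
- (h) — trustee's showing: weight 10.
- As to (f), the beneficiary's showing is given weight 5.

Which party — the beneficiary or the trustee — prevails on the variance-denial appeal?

— Issue I —
At Stage I.1 the beneficiary must meet a heightened civil standard (weight is at least 78): on (a) the weight is 79, ≥ 78, so (a) meets the standard.
  Stage I.1 carried; the burden remains with the beneficiary.
At Stage I.2 the beneficiary must meet the balance of probabilities (weight exceeds 54): on (b) the weight is 93 less the opposing 40 gives net 53, which does not exceed 54, so (b) does not meet the standard; on (c) the weight is 98 less the opposing 41 gives net 57, > 54, so (c) meets the standard.
  The beneficiary does not carry Stage I.2.
So the trustee prevails on this issue.
— Issue II —
Stage II.1 (beneficiary, the preponderance of the evidence, weight is at least 53): (d) 55 ≥ 53 — meets; (e) 55 ≥ 53 — meets.
  The beneficiary carries Stage II.1; the trustee now bears the burden.
Stage II.2 (trustee, a prima facie showing, weight is at least 13): (f) net 15−5=10 < 13 — fails; (g) 10 < 13 — fails.
  Stage II.2 not carried; the trustee fails its burden.
The beneficiary prevails on this issue.
— Issue III —
At Stage III.1 the beneficiary must meet a clear and cogent showing (weight is at least 76): on (h) the weight is 86 less the opposing 10 gives net 76, which does reach 76, so (h) meets the standard.
  All elements met. The burden passes to the trustee.
At Stage III.2 the trustee must meet the balance of probabilities (weight is at least 50): on (i) the weight is 86 less the opposing 37 gives net 49, < 50, so (i) does not meet the standard.
  The trustee does not carry Stage III.2.
The analysis ends at Stage III.2; the beneficiary prevails on this issue.
Per-issue: Issue I → trustee; Issue II → beneficiary; Issue III → beneficiary. The beneficiary must prevail on a majority of issues; overall, the beneficiary prevails.

beneficiary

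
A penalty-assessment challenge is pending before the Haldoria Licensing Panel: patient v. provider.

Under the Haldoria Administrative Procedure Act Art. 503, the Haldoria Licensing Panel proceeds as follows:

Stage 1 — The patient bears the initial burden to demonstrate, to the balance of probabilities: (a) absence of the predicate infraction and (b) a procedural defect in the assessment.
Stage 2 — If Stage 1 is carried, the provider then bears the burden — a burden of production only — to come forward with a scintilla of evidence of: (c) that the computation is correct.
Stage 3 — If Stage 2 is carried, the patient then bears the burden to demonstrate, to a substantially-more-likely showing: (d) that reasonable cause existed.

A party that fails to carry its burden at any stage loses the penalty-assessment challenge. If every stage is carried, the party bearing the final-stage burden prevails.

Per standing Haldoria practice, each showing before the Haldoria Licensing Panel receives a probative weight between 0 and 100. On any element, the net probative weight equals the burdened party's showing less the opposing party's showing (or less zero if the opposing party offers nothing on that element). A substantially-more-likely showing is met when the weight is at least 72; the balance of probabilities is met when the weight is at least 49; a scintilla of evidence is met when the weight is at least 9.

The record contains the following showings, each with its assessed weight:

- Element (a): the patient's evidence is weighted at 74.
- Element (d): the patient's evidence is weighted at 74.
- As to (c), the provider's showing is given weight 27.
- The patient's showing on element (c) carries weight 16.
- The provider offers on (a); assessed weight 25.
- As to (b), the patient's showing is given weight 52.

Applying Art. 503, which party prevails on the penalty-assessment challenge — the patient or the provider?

Stage 1 (patient, the balance of probabilities, weight is at least 49): (a) net 74−25=49 ≥ 49 — meets; (b) 52 ≥ 49 — meets.
  The patient carries Stage 1; the provider now bears the burden.
Stage 2 (provider, a scintilla of evidence, weight is at least 9): (c) net 27−16=11 ≥ 9 — meets.
  The provider carries Stage 2; the patient now bears the burden.
Stage 3 (patient, a substantially-more-likely showing, weight is at least 72): (d) 74 ≥ 72 — meets.
  Stage 3 carried; the final stage is satisfied.
Every stage carried; the patient prevails.

patient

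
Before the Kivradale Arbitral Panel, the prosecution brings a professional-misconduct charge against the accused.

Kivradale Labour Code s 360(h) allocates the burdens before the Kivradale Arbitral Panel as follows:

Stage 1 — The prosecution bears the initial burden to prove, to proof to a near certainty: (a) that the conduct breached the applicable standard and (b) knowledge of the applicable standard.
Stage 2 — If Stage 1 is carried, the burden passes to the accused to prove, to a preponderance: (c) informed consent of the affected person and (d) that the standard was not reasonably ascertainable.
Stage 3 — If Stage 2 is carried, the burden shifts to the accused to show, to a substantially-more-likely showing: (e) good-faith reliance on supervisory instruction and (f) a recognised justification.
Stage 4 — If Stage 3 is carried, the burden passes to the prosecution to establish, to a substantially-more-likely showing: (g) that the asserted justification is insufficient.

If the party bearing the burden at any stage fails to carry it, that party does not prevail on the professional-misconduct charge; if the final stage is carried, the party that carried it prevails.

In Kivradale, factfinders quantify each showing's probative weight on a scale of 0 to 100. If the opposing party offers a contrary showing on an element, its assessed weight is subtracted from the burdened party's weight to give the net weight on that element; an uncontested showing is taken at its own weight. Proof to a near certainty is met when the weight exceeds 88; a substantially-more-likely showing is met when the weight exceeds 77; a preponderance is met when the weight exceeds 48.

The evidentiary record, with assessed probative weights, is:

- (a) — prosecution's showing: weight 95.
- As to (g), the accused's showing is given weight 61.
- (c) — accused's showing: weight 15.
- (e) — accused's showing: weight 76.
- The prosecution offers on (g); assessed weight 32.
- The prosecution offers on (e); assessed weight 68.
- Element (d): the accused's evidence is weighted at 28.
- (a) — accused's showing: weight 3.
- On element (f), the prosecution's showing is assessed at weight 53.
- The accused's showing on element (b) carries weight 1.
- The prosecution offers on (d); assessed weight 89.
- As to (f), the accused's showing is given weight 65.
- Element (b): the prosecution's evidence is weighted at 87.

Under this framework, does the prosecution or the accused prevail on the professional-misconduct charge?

Stage 1 (prosecution, proof to a near certainty, weight exceeds 88): (a) net 95−3=92 > 88 — meets; (b) net 87−1=86 ≤ 88 — fails.
  Stage 1 not carried; the prosecution fails its burden.
The accused prevails.

accused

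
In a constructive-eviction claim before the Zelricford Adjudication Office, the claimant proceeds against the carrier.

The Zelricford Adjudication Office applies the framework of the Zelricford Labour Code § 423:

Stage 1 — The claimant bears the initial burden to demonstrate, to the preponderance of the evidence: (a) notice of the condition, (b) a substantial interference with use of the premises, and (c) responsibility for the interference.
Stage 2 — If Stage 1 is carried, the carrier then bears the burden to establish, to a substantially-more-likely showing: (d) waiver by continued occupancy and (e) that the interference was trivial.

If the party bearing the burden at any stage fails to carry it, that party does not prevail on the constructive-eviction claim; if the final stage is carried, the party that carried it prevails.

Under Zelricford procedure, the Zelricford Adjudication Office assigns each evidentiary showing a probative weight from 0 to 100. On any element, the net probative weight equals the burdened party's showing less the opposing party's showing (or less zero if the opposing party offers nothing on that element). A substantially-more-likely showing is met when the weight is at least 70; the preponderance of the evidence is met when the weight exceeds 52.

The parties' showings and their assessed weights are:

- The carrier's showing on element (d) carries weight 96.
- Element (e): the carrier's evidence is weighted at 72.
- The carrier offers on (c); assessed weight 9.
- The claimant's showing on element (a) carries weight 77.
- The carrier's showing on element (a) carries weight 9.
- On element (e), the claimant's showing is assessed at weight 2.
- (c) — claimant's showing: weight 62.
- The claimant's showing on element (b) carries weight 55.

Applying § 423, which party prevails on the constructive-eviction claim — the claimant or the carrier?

Stage 1 (claimant, the preponderance of the evidence, weight exceeds 52): (a) net 77−9=68 > 52 — meets; (b) 55 > 52 — meets; (c) net 62−9=53 > 52 — meets.
  Stage 1 carried; the burden shifts to the carrier.
Stage 2 (carrier, a substantially-more-likely showing, weight is at least 70): (d) 96 ≥ 70 — meets; (e) net 72−2=70 ≥ 70 — meets.
  All elements met at the final stage.
Every stage carried; the carrier prevails.

carrier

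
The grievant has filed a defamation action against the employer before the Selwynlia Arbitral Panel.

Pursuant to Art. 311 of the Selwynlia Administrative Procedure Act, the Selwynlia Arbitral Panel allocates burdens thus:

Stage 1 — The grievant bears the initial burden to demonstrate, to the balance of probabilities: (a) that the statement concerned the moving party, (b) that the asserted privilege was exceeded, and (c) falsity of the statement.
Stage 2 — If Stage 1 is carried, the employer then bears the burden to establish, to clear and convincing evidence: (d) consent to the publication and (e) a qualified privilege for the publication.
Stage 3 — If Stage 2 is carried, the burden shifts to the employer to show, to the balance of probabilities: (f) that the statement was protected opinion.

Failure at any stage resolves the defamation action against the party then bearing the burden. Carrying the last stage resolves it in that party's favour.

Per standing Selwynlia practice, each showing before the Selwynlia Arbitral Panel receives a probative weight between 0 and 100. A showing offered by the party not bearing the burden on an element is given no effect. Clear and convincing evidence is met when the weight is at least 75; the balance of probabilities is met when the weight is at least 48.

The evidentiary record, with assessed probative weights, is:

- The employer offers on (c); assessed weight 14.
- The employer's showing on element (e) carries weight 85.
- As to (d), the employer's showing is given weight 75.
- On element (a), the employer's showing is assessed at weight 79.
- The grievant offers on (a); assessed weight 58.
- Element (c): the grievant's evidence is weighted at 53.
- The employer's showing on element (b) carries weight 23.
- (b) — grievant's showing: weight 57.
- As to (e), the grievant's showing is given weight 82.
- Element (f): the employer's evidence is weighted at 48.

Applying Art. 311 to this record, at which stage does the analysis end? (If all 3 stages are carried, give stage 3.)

stage 3

At Stage 1 the grievant must meet the balance of probabilities (weight is at least 48): on (a) the weight is 58 (the employer's 79 is given no effect), which does reach 48, so (a) meets the standard; on (b) the weight is 57 (the employer's 23 is given no effect), ≥ 48, so (b) meets the standard; on (c) the weight is 53 (the employer's 14 is given no effect), which does reach 48, so (c) meets the standard.
  All elements met. The burden passes to the employer.
At Stage 2 the employer must meet clear and convincing evidence (weight is at least 75): on (d) the weight is 75, ≥ 75, so (d) meets the standard; on (e) the weight is 85 (the grievant's 82 is given no effect), ≥ 75, so (e) meets the standard.
  Stage 2 carried; the burden remains with the employer.
At Stage 3 the employer must meet the balance of probabilities (weight is at least 48): on (f) the weight is 48, ≥ 48, so (f) meets the standard.
  All elements met at the final stage.
All stages carried — the employer prevails.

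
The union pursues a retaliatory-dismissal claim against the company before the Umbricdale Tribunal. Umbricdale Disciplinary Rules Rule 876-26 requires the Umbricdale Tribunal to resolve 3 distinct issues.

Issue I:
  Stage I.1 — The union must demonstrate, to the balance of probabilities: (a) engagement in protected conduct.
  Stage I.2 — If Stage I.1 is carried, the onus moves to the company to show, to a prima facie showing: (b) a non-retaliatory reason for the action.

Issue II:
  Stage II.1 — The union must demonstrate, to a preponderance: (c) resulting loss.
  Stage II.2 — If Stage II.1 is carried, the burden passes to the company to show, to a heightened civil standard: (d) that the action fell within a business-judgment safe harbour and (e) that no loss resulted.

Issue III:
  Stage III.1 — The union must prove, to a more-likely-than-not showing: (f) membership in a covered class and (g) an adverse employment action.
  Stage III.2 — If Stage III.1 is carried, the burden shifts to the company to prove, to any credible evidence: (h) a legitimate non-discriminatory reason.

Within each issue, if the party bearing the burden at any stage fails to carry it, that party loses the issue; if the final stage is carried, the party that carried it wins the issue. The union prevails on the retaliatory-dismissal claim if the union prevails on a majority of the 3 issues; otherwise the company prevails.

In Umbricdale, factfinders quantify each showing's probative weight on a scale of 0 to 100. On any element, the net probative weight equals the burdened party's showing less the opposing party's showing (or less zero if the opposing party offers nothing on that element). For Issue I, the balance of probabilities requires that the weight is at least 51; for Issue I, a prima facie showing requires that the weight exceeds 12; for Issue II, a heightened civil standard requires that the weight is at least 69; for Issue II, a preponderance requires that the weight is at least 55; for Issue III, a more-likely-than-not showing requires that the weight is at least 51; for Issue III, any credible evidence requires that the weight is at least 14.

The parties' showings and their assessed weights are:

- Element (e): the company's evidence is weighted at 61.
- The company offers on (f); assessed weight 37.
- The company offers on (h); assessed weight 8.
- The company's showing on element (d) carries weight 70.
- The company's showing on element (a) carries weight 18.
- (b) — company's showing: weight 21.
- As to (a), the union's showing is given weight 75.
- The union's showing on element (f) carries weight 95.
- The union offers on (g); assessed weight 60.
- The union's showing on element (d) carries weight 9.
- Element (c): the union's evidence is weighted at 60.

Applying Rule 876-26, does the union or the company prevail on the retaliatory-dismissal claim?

union

— Issue I —
Stage I.1 (union, the balance of probabilities, weight is at least 51): (a) net 75−18=57 ≥ 51 — meets.
  Stage I.1 carried; the burden shifts to the company.
Stage I.2 (company, a prima facie showing, weight exceeds 12): (b) 21 > 12 — meets.
  All elements met at the final stage.
With every stage satisfied, the company prevails on this issue.
— Issue II —
Stage II.1 — burden on union; standard: a preponderance (weight is at least 55).
    (c): 60 ≥ 55 [met]
  Stage II.1 carried; the burden shifts to the company.
Stage II.2 — burden on company; standard: a heightened civil standard (weight is at least 69).
    (d): 70 − 9 = 61 < 69 [not met]
    (e): 61 < 69 [not met]
  Stage II.2 not carried; the company fails its burden.
So the union prevails on this issue.
— Issue III —
At Stage III.1 the union must meet a more-likely-than-not showing (weight is at least 51): on (f) the weight is 95 less the opposing 37 gives net 58, ≥ 51, so (f) meets the standard; on (g) the weight is 60, ≥ 51, so (g) meets the standard.
  The union carries Stage III.1; the company now bears the burden.
At Stage III.2 the company must meet any credible evidence (weight is at least 14): on (h) the weight is 8, < 14, so (h) does not meet the standard.
  Stage III.2 not carried; the company fails its burden.
So the union prevails on this issue.
Per-issue: Issue I → company; Issue II → union; Issue III → union. The union must prevail on a majority of issues; overall, the union prevails.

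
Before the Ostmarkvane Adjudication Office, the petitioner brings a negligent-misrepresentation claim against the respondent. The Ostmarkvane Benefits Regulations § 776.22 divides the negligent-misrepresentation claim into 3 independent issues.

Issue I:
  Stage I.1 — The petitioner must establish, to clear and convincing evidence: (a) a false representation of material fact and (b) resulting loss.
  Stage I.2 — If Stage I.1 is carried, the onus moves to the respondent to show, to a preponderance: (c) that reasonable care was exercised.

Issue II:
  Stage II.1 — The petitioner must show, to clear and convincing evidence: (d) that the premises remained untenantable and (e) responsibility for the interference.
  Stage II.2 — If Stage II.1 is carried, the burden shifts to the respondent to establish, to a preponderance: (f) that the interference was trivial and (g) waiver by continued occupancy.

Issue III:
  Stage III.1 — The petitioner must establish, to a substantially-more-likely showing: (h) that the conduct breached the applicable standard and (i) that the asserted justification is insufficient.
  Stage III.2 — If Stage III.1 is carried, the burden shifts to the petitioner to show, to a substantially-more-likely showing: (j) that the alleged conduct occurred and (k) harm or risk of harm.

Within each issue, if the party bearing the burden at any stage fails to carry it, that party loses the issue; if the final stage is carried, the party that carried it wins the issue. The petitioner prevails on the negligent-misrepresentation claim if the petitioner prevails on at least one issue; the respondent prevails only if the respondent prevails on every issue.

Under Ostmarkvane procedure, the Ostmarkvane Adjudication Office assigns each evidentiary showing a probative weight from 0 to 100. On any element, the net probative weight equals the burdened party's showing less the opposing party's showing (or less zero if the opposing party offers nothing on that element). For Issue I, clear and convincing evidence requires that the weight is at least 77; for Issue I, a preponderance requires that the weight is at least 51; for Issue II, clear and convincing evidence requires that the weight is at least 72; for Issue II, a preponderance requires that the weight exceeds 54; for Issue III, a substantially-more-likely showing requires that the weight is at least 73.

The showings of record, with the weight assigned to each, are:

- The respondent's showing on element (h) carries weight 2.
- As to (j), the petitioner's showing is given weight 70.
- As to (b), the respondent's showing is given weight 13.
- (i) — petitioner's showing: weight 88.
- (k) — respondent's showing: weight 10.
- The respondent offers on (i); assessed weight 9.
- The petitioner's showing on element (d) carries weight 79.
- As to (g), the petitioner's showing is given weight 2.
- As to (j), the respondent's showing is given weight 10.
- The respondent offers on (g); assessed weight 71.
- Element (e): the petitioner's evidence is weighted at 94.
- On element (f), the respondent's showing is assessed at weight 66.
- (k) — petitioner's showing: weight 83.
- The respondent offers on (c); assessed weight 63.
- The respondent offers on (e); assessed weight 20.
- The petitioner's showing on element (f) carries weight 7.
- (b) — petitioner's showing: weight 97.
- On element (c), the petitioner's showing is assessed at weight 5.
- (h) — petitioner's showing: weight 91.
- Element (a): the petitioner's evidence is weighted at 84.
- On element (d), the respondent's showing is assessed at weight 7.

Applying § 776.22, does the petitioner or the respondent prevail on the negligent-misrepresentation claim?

— Issue I —
Stage I.1 — burden on petitioner; standard: clear and convincing evidence (weight is at least 77).
    (a): 84 ≥ 77 [met]
    (b): 97 − 13 = 84 ≥ 77 [met]
  Stage I.1 carried; the burden shifts to the respondent.
Stage I.2 — burden on respondent; standard: a preponderance (weight is at least 51).
    (c): 63 − 5 = 58 ≥ 51 [met]
  The respondent carries the last stage.
Every stage carried; the respondent prevails on this issue.
— Issue II —
At Stage II.1 the petitioner must meet clear and convincing evidence (weight is at least 72): on (d) the weight is 79 less the opposing 7 gives net 72, which does reach 72, so (d) meets the standard; on (e) the weight is 94 less the opposing 20 gives net 74, ≥ 72, so (e) meets the standard.
  The petitioner carries Stage II.1; the respondent now bears the burden.
At Stage II.2 the respondent must meet a preponderance (weight exceeds 54): on (f) the weight is 66 less the opposing 7 gives net 59, which does exceed 54, so (f) meets the standard; on (g) the weight is 71 less the opposing 2 gives net 69, which does exceed 54, so (g) meets the standard.
  Stage II.2 carried; the final stage is satisfied.
Every stage carried; the respondent prevails on this issue.
— Issue III —
At Stage III.1 the petitioner must meet a substantially-more-likely showing (weight is at least 73): on (h) the weight is 91 less the opposing 2 gives net 89, which does reach 73, so (h) meets the standard; on (i) the weight is 88 less the opposing 9 gives net 79, ≥ 73, so (i) meets the standard.
  All elements met. The petitioner retains the burden for Stage III.2.
At Stage III.2 the petitioner must meet a substantially-more-likely showing (weight is at least 73): on (j) the weight is 70 less the opposing 10 gives net 60, < 73, so (j) does not meet the standard; on (k) the weight is 83 less the opposing 10 gives net 73, ≥ 73, so (k) meets the standard.
  The petitioner does not carry Stage III.2.
The respondent prevails on this issue.
Per-issue: Issue I → respondent; Issue II → respondent; Issue III → respondent. The petitioner must prevail on at least one issue; overall, the respondent prevails.

respondent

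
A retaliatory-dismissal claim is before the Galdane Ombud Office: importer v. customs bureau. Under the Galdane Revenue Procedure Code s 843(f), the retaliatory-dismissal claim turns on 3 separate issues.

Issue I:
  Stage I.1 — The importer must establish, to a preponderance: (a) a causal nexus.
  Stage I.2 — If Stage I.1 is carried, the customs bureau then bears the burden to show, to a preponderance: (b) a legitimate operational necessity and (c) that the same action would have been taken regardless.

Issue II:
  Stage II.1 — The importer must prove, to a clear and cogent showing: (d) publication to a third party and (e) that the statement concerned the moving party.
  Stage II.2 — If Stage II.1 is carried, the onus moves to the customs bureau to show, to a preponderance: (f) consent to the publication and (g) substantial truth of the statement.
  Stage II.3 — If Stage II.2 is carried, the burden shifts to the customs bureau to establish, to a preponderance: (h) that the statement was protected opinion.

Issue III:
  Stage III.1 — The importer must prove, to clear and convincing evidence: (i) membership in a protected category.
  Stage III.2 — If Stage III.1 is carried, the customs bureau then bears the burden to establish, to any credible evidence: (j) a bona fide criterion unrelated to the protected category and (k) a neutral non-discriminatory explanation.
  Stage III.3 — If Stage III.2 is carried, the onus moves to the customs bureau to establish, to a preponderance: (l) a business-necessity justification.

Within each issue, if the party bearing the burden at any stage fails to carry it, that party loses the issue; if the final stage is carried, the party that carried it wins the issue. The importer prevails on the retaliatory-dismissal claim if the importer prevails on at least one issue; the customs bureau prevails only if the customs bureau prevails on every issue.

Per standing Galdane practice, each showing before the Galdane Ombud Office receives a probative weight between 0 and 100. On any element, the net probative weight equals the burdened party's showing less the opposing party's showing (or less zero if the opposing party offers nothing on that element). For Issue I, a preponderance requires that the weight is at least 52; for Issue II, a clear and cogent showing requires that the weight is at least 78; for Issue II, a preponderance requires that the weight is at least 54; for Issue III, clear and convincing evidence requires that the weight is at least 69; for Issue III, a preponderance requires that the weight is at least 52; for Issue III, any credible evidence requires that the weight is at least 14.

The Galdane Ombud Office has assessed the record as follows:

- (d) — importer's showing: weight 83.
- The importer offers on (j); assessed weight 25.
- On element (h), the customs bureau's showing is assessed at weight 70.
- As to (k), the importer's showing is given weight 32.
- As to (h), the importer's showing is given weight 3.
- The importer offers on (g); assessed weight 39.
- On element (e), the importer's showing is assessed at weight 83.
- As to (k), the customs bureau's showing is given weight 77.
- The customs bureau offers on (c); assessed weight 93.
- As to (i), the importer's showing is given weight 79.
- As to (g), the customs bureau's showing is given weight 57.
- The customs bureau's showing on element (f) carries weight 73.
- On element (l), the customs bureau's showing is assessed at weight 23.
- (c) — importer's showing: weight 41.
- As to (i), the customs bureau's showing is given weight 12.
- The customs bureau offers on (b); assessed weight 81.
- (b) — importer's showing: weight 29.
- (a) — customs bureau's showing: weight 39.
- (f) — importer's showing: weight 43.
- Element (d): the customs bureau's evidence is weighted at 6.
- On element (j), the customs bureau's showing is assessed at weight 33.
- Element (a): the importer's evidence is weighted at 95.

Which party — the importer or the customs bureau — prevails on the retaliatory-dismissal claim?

customs bureau

— Issue I —
At Stage I.1 the importer must meet a preponderance (weight is at least 52): on (a) the weight is 95 less the opposing 39 gives net 56, which does reach 52, so (a) meets the standard.
  All elements met. The burden passes to the customs bureau.
At Stage I.2 the customs bureau must meet a preponderance (weight is at least 52): on (b) the weight is 81 less the opposing 29 gives net 52, which does reach 52, so (b) meets the standard; on (c) the weight is 93 less the opposing 41 gives net 52, ≥ 52, so (c) meets the standard.
  All elements met at the final stage.
Every stage carried; the customs bureau prevails on this issue.
— Issue II —
Stage II.1 (importer, a clear and cogent showing, weight is at least 78): (d) net 83−6=77 < 78 — fails; (e) 83 ≥ 78 — meets.
  Stage II.1 not carried; the importer fails its burden.
The customs bureau prevails on this issue.
— Issue III —
Stage III.1 (importer, clear and convincing evidence, weight is at least 69): (i) net 79−12=67 < 69 — fails.
  Stage III.1 not carried; the importer fails its burden.
So the customs bureau prevails on this issue.
Per-issue: Issue I → customs bureau; Issue II → customs bureau; Issue III → customs bureau. The importer must prevail on at least one issue; overall, the customs bureau prevails.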